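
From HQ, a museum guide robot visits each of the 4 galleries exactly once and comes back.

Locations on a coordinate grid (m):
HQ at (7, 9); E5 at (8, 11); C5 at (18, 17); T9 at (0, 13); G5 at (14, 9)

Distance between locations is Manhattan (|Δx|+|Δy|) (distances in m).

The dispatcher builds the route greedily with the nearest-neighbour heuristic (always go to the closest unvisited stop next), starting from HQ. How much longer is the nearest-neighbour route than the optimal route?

Excess over optimum: 2 m.

HQ: E5=3, G5=7, T9=11, C5=19 ⇒ E5
E5: G5=8, T9=10, C5=16 ⇒ G5
G5: C5=12, T9=18 ⇒ C5
C5: T9=22 ⇒ T9
NN route HQ → E5 → G5 → C5 → T9 → HQ costs 56.
Optimal: HQ → E5 → T9 → C5 → G5 → HQ costs 54 (by enumerating all 12 distinct tours).
Excess = 56 − 54 = 2.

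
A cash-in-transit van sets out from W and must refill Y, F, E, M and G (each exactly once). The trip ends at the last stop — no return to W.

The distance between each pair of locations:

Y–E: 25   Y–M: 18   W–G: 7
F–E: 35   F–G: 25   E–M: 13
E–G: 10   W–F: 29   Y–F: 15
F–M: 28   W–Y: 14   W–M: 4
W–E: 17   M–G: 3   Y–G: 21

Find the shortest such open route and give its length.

Minimum one-way distance = 57.

There are 5! = 120 possible orderings.
W→Y→F→E→M→G: 14+15+35+13+3 = 80
W→Y→F→E→G→M: 14+15+35+10+3 = 77
W→Y→F→M→E→G: 14+15+28+13+10 = 80
W→Y→F→M→G→E: 14+15+28+3+10 = 70
W→Y→F→G→E→M: 14+15+25+10+13 = 77
W→Y→F→G→M→E: 14+15+25+3+13 = 70
W→Y→E→F→M→G: 14+25+35+28+3 = 105
W→Y→E→F→G→M: 14+25+35+25+3 = 102
W→Y→E→M→F→G: 14+25+13+28+25 = 105
W→Y→E→M→G→F: 14+25+13+3+25 = 80
W→Y→E→G→F→M: 14+25+10+25+28 = 102
W→Y→E→G→M→F: 14+25+10+3+28 = 80
W→Y→M→F→E→G: 14+18+28+35+10 = 105
W→Y→M→F→G→E: 14+18+28+25+10 = 95
… (106 more)
W→M→G→E→Y→F: 4+3+10+25+15 = 57  ← best
The minimum is 57.
One shortest path: W → M → G → E → Y → F.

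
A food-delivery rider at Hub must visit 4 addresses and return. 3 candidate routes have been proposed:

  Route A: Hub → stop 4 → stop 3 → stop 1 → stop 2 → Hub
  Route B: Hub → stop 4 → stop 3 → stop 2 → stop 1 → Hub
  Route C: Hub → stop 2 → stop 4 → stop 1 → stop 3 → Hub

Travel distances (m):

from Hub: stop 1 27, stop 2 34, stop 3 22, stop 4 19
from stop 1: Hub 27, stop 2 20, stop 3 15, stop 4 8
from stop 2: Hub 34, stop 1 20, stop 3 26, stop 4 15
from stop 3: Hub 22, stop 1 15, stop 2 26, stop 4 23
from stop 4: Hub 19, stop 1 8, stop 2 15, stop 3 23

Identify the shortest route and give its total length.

Route A: 19 + 23 + 15 + 20 + 34 = 111
Route B: 19 + 23 + 26 + 20 + 27 = 115
Route C: 34 + 15 + 8 + 15 + 22 = 94

Shortest is Route C, total 94 m.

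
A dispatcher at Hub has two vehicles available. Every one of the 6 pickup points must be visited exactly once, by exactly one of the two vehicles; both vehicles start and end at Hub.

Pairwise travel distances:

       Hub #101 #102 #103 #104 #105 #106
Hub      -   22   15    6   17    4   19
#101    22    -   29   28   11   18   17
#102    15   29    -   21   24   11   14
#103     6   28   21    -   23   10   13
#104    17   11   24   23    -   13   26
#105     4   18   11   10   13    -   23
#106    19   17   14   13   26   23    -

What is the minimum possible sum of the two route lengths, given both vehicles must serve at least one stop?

Check every non-empty split of the stops between the two vehicles; for each half take its own optimal tour:
  {#101} + {#102, #103, #104, #105, #106}: 44 + 74 = 118
  {#102} + {#101, #103, #104, #105, #106}: 30 + 64 = 94
  {#101, #102} + {#103, #104, #105, #106}: 66 + 62 = 128
  {#103} + {#101, #102, #104, #105, #106}: 12 + 74 = 86
  {#101, #103} + {#102, #104, #105, #106}: 56 + 72 = 128
  {#102, #103} + {#101, #104, #105, #106}: 42 + 64 = 106
  … (31 splits in total)
Best: vehicle 1 Hub → #103 → Hub = 12; vehicle 2 Hub → #102 → #106 → #101 → #104 → #105 → Hub = 74; combined 86.

86 — the smallest possible combined total.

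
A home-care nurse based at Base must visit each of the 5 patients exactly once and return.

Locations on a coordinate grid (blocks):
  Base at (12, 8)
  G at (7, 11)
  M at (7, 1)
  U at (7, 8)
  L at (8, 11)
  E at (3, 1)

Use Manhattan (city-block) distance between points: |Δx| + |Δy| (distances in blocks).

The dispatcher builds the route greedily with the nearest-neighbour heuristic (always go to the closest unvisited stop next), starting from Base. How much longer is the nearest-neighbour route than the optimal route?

Base: U=5, L=7, G=8, M=12, E=16 ⇒ U
U: G=3, L=4, M=7, E=11 ⇒ G
G: L=1, M=10, E=14 ⇒ L
L: M=11, E=15 ⇒ M
M: E=4 ⇒ E
NN route Base → U → G → L → M → E → Base costs 40.
Optimal: Base → M → E → U → G → L → Base costs 38 (by enumerating all 60 distinct tours).
Excess = 40 − 38 = 2.

2 blocks longer than the optimal tour.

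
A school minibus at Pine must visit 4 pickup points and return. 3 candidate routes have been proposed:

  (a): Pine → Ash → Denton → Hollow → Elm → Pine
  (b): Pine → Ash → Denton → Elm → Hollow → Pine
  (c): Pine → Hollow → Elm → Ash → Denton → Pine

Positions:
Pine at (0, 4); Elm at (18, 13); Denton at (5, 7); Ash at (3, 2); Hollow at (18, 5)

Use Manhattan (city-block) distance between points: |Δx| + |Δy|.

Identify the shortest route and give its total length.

58 — (b) is the shortest.

(a): 5 + 7 + 15 + 8 + 27 = 62
(b): 5 + 7 + 19 + 8 + 19 = 58
(c): 19 + 8 + 26 + 7 + 8 = 68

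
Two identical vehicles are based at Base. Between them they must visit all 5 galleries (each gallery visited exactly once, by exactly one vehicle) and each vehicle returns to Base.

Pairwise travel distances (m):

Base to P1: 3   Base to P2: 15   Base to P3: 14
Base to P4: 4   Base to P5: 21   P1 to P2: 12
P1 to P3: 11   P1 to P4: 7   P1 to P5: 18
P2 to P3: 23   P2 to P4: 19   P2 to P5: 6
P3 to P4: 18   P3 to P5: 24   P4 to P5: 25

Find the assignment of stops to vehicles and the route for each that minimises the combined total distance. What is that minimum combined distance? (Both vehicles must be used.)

Try each way of splitting the stops between the two vehicles (each non-empty) and, for each split, find the best tour for each vehicle:
  {P1} + {P2, P3, P4, P5}: 6 + 67 = 73
  {P2} + {P1, P3, P4, P5}: 30 + 67 = 97
  {P1, P2} + {P3, P4, P5}: 30 + 67 = 97
  {P3} + {P1, P2, P4, P5}: 28 + 50 = 78
  {P1, P3} + {P2, P4, P5}: 28 + 50 = 78
  {P2, P3} + {P1, P4, P5}: 52 + 50 = 102
  … (15 splits in total)
  {P4} + {P1, P2, P3, P5}: 8 + 59 = 67  ← best
Best: vehicle 1 Base → P4 → Base = 8; vehicle 2 Base → P1 → P2 → P5 → P3 → Base = 59; combined 67.

67 m — the smallest possible combined total.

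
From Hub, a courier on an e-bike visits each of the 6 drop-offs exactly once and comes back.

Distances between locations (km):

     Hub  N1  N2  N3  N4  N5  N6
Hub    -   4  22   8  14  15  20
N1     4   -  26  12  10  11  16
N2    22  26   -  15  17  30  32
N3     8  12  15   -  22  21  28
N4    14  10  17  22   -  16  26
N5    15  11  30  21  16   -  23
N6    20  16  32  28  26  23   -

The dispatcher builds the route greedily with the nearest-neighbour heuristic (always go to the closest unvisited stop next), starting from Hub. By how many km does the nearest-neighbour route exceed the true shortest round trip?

Excess over optimum: 19 km.

From Hub: N1=4, N3=8, N4=14, N5=15, N6=20, N2=22 → choose N1 (4).
From N1: N4=10, N5=11, N3=12, N6=16, N2=26 → choose N4 (10).
From N4: N5=16, N2=17, N3=22, N6=26 → choose N5 (16).
From N5: N3=21, N6=23, N2=30 → choose N3 (21).
From N3: N2=15, N6=28 → choose N2 (15).
From N2: N6=32 → choose N6 (32).
NN route Hub → N1 → N4 → N5 → N3 → N2 → N6 → Hub costs 118.
Optimal: Hub → N1 → N6 → N5 → N4 → N2 → N3 → Hub costs 99 (by enumerating all 360 distinct tours).
Excess = 118 − 99 = 19.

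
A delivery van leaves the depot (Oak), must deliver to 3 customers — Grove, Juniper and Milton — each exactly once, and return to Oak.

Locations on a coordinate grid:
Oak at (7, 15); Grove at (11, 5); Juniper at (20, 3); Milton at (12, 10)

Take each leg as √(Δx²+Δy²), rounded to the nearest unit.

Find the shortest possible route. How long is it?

Minimum total distance: 38.

With 3 stops there are 3!/2 = 3 distinct round trips (a route and its reverse cost the same).
Oak-Grove-Juniper-Milton-Oak: 11+9+11+7 = 38
Oak-Grove-Milton-Juniper-Oak: 11+5+11+18 = 45
Oak-Juniper-Grove-Milton-Oak: 18+9+5+7 = 39
The minimum is 38.
One optimal route: Oak → Grove → Juniper → Milton → Oak (or its reverse).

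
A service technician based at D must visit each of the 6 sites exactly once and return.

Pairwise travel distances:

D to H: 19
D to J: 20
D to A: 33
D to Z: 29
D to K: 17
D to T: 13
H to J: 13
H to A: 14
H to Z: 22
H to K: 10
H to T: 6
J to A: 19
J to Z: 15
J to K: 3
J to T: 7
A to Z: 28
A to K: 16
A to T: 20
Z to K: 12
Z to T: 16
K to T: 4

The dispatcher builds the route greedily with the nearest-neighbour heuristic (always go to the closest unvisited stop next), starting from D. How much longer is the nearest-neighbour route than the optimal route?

The nearest-neighbour route is 8 longer than optimal.

From D: T=13, K=17, H=19, J=20, Z=29, A=33 → choose T (13).
From T: K=4, H=6, J=7, Z=16, A=20 → choose K (4).
From K: J=3, H=10, Z=12, A=16 → choose J (3).
From J: H=13, Z=15, A=19 → choose H (13).
From H: A=14, Z=22 → choose A (14).
From A: Z=28 → choose Z (28).
NN route D → T → K → J → H → A → Z → D costs 104.
Optimal: D → H → A → J → Z → K → T → D costs 96 (by enumerating all 360 distinct tours).
Excess = 104 − 96 = 8.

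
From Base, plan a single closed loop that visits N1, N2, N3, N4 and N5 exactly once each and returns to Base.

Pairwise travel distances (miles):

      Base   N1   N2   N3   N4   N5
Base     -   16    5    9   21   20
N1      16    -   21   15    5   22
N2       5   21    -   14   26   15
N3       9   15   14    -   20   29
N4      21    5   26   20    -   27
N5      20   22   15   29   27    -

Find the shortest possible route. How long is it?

With 5 stops there are 5!/2 = 60 distinct round trips (a route and its reverse cost the same).
Base-N1-N2-N3-N4-N5-Base: 16+21+14+20+27+20 = 118
Base-N1-N2-N3-N5-N4-Base: 16+21+14+29+27+21 = 128
Base-N1-N2-N4-N3-N5-Base: 16+21+26+20+29+20 = 132
Base-N1-N2-N4-N5-N3-Base: 16+21+26+27+29+9 = 128
Base-N1-N2-N5-N3-N4-Base: 16+21+15+29+20+21 = 122
Base-N1-N2-N5-N4-N3-Base: 16+21+15+27+20+9 = 108
Base-N1-N3-N2-N4-N5-Base: 16+15+14+26+27+20 = 118
Base-N1-N3-N2-N5-N4-Base: 16+15+14+15+27+21 = 108
Base-N1-N3-N4-N2-N5-Base: 16+15+20+26+15+20 = 112
Base-N1-N3-N4-N5-N2-Base: 16+15+20+27+15+5 = 98
Base-N1-N3-N5-N2-N4-Base: 16+15+29+15+26+21 = 122
Base-N1-N3-N5-N4-N2-Base: 16+15+29+27+26+5 = 118
Base-N1-N4-N2-N3-N5-Base: 16+5+26+14+29+20 = 110
Base-N1-N4-N2-N5-N3-Base: 16+5+26+15+29+9 = 100
… (46 more)
Base-N2-N5-N1-N4-N3-Base: 5+15+22+5+20+9 = 76  ← best
The minimum is 76.
One optimal route: Base → N2 → N5 → N1 → N4 → N3 → Base (or its reverse).

76 miles — the shortest possible round trip.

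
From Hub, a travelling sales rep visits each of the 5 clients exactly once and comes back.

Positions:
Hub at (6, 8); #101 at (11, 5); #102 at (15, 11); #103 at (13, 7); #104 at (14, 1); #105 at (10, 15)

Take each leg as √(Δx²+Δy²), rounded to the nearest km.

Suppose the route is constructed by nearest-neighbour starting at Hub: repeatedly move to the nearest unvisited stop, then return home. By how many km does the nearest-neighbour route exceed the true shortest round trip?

Hub: #101=6, #103=7, #105=8, #102=9, #104=11 ⇒ #101
#101: #103=3, #104=5, #102=7, #105=10 ⇒ #103
#103: #102=4, #104=6, #105=9 ⇒ #102
#102: #105=6, #104=10 ⇒ #105
#105: #104=15 ⇒ #104
NN route Hub → #101 → #103 → #102 → #105 → #104 → Hub costs 45.
Optimal: Hub → #101 → #104 → #103 → #102 → #105 → Hub costs 35 (by enumerating all 60 distinct tours).
Excess = 45 − 35 = 10.

The nearest-neighbour route is 10 km longer than optimal.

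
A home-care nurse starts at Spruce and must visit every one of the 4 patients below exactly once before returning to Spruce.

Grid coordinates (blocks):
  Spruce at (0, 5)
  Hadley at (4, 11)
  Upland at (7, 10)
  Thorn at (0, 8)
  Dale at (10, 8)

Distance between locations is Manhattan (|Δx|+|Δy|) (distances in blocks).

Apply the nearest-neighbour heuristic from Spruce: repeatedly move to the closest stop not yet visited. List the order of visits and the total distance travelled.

Spruce → [Thorn:3 / Hadley:10 / Upland:12 / Dale:13] → Thorn (3)
Thorn → [Hadley:7 / Upland:9 / Dale:10] → Hadley (7)
Hadley → [Upland:4 / Dale:9] → Upland (4)
Upland → [Dale:5] → Dale (5)
Return Dale→Spruce: 13.
Total = 3 + 7 + 4 + 5 + 13 = 32.

32 blocks along Spruce → Thorn → Hadley → Upland → Dale → Spruce.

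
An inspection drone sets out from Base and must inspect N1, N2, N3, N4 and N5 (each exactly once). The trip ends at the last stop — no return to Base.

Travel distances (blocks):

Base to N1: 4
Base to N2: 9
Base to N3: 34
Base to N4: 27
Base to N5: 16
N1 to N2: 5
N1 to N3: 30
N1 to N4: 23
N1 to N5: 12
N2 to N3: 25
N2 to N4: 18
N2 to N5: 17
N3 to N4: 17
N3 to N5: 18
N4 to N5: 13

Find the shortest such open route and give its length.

There are 5! = 120 possible orderings.
Base → N1 → N2 → N3 → N4 → N5: 4+5+25+17+13 = 64
Base → N1 → N2 → N3 → N5 → N4: 4+5+25+18+13 = 65
Base → N1 → N2 → N4 → N3 → N5: 4+5+18+17+18 = 62
Base → N1 → N2 → N4 → N5 → N3: 4+5+18+13+18 = 58
Base → N1 → N2 → N5 → N3 → N4: 4+5+17+18+17 = 61
Base → N1 → N2 → N5 → N4 → N3: 4+5+17+13+17 = 56
Base → N1 → N3 → N2 → N4 → N5: 4+30+25+18+13 = 90
Base → N1 → N3 → N2 → N5 → N4: 4+30+25+17+13 = 89
Base → N1 → N3 → N4 → N2 → N5: 4+30+17+18+17 = 86
Base → N1 → N3 → N4 → N5 → N2: 4+30+17+13+17 = 81
Base → N1 → N3 → N5 → N2 → N4: 4+30+18+17+18 = 87
Base → N1 → N3 → N5 → N4 → N2: 4+30+18+13+18 = 83
Base → N1 → N4 → N2 → N3 → N5: 4+23+18+25+18 = 88
Base → N1 → N4 → N2 → N5 → N3: 4+23+18+17+18 = 80
… (106 more)
The minimum is 56.
One shortest path: Base → N1 → N2 → N5 → N4 → N3.

56 blocks — the minimum one-way total.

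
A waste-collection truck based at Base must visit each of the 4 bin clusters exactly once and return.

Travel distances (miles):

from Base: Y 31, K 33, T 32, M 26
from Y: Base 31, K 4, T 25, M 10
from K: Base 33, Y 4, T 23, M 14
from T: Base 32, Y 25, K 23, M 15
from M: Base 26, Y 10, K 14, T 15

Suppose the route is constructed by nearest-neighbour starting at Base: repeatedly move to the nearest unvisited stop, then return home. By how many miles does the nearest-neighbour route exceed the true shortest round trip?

The nearest-neighbour route is 1 miles longer than optimal.

From Base: M=26, Y=31, T=32, K=33 → choose M (26).
From M: Y=10, K=14, T=15 → choose Y (10).
From Y: K=4, T=25 → choose K (4).
From K: T=23 → choose T (23).
NN route Base → M → Y → K → T → Base costs 95.
Optimal: Base → K → Y → M → T → Base costs 94 (by enumerating all 12 distinct tours).
Excess = 95 − 94 = 1.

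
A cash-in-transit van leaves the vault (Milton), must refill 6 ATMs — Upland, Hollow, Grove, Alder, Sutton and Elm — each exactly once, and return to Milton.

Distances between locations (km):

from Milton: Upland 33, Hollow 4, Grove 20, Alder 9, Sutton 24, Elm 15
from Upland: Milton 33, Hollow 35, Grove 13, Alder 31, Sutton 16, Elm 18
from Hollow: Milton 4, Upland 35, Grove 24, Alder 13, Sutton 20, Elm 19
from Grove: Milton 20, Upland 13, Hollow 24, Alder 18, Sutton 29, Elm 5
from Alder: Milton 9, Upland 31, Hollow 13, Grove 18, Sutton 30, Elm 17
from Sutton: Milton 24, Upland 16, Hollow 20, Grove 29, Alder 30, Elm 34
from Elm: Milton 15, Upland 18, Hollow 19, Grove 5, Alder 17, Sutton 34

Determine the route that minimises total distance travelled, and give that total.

There are 360 distinct closed tours to check (reversals are equivalent).
Milton → Upland → Hollow → Grove → Alder → Sutton → Elm → Milton: 33+35+24+18+30+34+15 = 189
Milton → Upland → Hollow → Grove → Alder → Elm → Sutton → Milton: 33+35+24+18+17+34+24 = 185
Milton → Upland → Hollow → Grove → Sutton → Alder → Elm → Milton: 33+35+24+29+30+17+15 = 183
Milton → Upland → Hollow → Grove → Sutton → Elm → Alder → Milton: 33+35+24+29+34+17+9 = 181
Milton → Upland → Hollow → Grove → Elm → Alder → Sutton → Milton: 33+35+24+5+17+30+24 = 168
Milton → Upland → Hollow → Grove → Elm → Sutton → Alder → Milton: 33+35+24+5+34+30+9 = 170
Milton → Upland → Hollow → Alder → Grove → Sutton → Elm → Milton: 33+35+13+18+29+34+15 = 177
Milton → Upland → Hollow → Alder → Grove → Elm → Sutton → Milton: 33+35+13+18+5+34+24 = 162
… (352 more)
Milton → Hollow → Sutton → Upland → Grove → Elm → Alder → Milton: 4+20+16+13+5+17+9 = 84  ← best
The minimum is 84.
One optimal route: Milton → Hollow → Sutton → Upland → Grove → Elm → Alder → Milton (or its reverse).

Shortest round trip = 84 km.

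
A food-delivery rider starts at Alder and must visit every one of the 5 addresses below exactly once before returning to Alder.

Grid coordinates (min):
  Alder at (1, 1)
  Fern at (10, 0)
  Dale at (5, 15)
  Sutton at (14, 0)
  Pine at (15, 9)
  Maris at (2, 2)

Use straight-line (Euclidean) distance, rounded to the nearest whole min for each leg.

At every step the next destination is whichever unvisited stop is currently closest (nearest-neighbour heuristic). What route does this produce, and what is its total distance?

From Alder: distances to unvisited — Maris=1, Fern=9, Sutton=13, Dale=15, Pine=16. Nearest is Maris (1).
From Maris: distances to unvisited — Fern=8, Sutton=12, Dale=13, Pine=15. Nearest is Fern (8).
From Fern: distances to unvisited — Sutton=4, Pine=10, Dale=16. Nearest is Sutton (4).
From Sutton: distances to unvisited — Pine=9, Dale=17. Nearest is Pine (9).
From Pine: distances to unvisited — Dale=12. Nearest is Dale (12).
Return Dale→Alder: 15.
Total = 1 + 8 + 4 + 9 + 12 + 15 = 49.

Total distance 49 min via the nearest-neighbour route Alder → Maris → Fern → Sutton → Pine → Dale → Alder.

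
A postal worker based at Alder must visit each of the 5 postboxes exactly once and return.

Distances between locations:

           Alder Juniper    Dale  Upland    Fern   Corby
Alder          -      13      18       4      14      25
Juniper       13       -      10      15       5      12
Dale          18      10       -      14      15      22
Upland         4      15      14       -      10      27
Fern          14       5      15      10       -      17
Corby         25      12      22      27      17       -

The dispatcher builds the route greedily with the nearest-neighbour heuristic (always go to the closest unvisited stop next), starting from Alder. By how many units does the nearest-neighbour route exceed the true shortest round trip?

Excess over optimum: 5.

From Alder: Upland=4, Juniper=13, Fern=14, Dale=18, Corby=25 → choose Upland (4).
From Upland: Fern=10, Dale=14, Juniper=15, Corby=27 → choose Fern (10).
From Fern: Juniper=5, Dale=15, Corby=17 → choose Juniper (5).
From Juniper: Dale=10, Corby=12 → choose Dale (10).
From Dale: Corby=22 → choose Corby (22).
NN route Alder → Upland → Fern → Juniper → Dale → Corby → Alder costs 76.
Optimal: Alder → Dale → Juniper → Corby → Fern → Upland → Alder costs 71 (by enumerating all 60 distinct tours).
Excess = 76 − 71 = 5.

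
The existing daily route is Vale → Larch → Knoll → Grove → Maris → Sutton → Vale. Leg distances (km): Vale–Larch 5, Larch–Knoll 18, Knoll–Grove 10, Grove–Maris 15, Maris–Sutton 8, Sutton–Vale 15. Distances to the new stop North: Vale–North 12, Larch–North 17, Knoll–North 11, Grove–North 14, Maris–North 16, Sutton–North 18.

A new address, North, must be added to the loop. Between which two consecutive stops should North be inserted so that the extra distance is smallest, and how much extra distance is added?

Minimum extra distance: 10 km, inserting North between Larch and Knoll.

Insertion cost between consecutive stops i–j is d(i,North) + d(North,j) − d(i,j):
  between Vale and Larch: 12 + 17 − 5 = 24
  between Larch and Knoll: 17 + 11 − 18 = 10
  between Knoll and Grove: 11 + 14 − 10 = 15
  between Grove and Maris: 14 + 16 − 15 = 15
  between Maris and Sutton: 16 + 18 − 8 = 26
  between Sutton and Vale: 18 + 12 − 15 = 15
Cheapest insertion is between Larch and Knoll, adding 10.
New total = 71 + 10 = 81.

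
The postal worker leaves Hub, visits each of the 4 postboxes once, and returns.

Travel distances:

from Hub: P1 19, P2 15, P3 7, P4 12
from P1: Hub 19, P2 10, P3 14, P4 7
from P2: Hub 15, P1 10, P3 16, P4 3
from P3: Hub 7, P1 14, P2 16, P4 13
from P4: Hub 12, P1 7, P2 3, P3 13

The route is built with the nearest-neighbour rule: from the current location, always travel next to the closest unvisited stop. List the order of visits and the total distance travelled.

Hub → [P3:7 / P4:12 / P2:15 / P1:19] → P3 (7)
P3 → [P4:13 / P1:14 / P2:16] → P4 (13)
P4 → [P2:3 / P1:7] → P2 (3)
P2 → [P1:10] → P1 (10)
Return P1→Hub: 19.
Total = 7 + 13 + 3 + 10 + 19 = 52.

Nearest-neighbour total = 52; route Hub → P3 → P4 → P2 → P1 → Hub.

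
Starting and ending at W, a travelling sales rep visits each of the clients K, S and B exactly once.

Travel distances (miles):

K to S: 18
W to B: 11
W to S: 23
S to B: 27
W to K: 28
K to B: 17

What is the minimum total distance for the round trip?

W → K → S → B → W: 28+18+27+11 = 84
W → K → B → S → W: 28+17+27+23 = 95
W → S → K → B → W: 23+18+17+11 = 69
The minimum is 69.
One optimal route: W → S → K → B → W (or its reverse).

69 miles — the shortest possible round trip.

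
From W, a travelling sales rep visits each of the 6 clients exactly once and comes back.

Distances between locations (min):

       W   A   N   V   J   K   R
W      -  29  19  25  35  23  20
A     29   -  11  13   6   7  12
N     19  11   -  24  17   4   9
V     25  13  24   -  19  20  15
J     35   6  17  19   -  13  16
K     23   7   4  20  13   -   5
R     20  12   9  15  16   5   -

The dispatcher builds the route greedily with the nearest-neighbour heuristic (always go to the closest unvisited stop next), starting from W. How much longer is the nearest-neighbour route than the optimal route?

W: N=19, R=20, K=23, V=25, A=29, J=35 ⇒ N
N: K=4, R=9, A=11, J=17, V=24 ⇒ K
K: R=5, A=7, J=13, V=20 ⇒ R
R: A=12, V=15, J=16 ⇒ A
A: J=6, V=13 ⇒ J
J: V=19 ⇒ V
NN route W → N → K → R → A → J → V → W costs 90.
Optimal: W → N → K → R → J → A → V → W costs 88 (by enumerating all 360 distinct tours).
Excess = 90 − 88 = 2.

2 min longer than the optimal tour.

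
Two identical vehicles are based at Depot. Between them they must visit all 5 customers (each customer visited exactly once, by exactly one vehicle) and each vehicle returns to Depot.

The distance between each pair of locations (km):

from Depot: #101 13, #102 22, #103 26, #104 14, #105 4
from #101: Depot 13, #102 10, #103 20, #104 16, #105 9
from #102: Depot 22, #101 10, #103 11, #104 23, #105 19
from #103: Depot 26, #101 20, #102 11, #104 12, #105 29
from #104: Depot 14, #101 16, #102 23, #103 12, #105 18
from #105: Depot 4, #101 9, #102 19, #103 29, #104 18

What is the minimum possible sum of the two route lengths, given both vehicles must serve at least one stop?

Minimum combined distance: 68 km.

Check every non-empty split of the stops between the two vehicles; for each half take its own optimal tour:
  {#101} + {#102, #103, #104, #105}: 26 + 60 = 86
  {#102} + {#101, #103, #104, #105}: 44 + 59 = 103
  {#101, #102} + {#103, #104, #105}: 45 + 59 = 104
  {#103} + {#101, #102, #104, #105}: 52 + 60 = 112
  {#101, #103} + {#102, #104, #105}: 59 + 60 = 119
  {#102, #103} + {#101, #104, #105}: 59 + 43 = 102
  … (15 splits in total)
  {#101, #102, #103, #104} + {#105}: 60 + 8 = 68  ← best
Best: vehicle 1 Depot → #101 → #102 → #103 → #104 → Depot = 60; vehicle 2 Depot → #105 → Depot = 8; combined 68.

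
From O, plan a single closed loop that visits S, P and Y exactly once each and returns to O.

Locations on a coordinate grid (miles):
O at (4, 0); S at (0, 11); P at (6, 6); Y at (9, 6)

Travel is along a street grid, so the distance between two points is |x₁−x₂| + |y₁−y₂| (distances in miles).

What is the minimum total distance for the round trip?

With 3 stops there are 3!/2 = 3 distinct round trips (a route and its reverse cost the same).
O-S-P-Y-O: 15+11+3+11 = 40
O-S-Y-P-O: 15+14+3+8 = 40
O-P-S-Y-O: 8+11+14+11 = 44
The minimum is 40.
One optimal route: O → S → P → Y → O (or its reverse).

Shortest round trip = 40 miles.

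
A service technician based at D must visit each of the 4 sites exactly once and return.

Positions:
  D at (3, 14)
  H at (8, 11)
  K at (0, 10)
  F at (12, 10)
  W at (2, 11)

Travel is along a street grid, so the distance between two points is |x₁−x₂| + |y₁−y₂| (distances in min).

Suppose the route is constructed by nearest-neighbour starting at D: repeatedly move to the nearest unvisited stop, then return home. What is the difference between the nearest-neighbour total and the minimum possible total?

Excess over optimum: 2 min.

D: W=4, K=7, H=8, F=13 ⇒ W
W: K=3, H=6, F=11 ⇒ K
K: H=9, F=12 ⇒ H
H: F=5 ⇒ F
NN route D → W → K → H → F → D costs 34.
Optimal: D → H → F → K → W → D costs 32 (by enumerating all 12 distinct tours).
Excess = 34 − 32 = 2.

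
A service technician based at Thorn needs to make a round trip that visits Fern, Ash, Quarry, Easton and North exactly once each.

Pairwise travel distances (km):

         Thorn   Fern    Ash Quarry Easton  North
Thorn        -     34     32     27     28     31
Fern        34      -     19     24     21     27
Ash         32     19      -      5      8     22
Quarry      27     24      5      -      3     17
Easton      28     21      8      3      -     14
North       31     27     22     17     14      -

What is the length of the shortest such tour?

Shortest round trip = 106 km.

There are 60 distinct closed tours to check (reversals are equivalent).
Thorn-Fern-Ash-Quarry-Easton-North-Thorn: 34+19+5+3+14+31 = 106
Thorn-Fern-Ash-Quarry-North-Easton-Thorn: 34+19+5+17+14+28 = 117
Thorn-Fern-Ash-Easton-Quarry-North-Thorn: 34+19+8+3+17+31 = 112
Thorn-Fern-Ash-Easton-North-Quarry-Thorn: 34+19+8+14+17+27 = 119
Thorn-Fern-Ash-North-Quarry-Easton-Thorn: 34+19+22+17+3+28 = 123
Thorn-Fern-Ash-North-Easton-Quarry-Thorn: 34+19+22+14+3+27 = 119
Thorn-Fern-Quarry-Ash-Easton-North-Thorn: 34+24+5+8+14+31 = 116
Thorn-Fern-Quarry-Ash-North-Easton-Thorn: 34+24+5+22+14+28 = 127
Thorn-Fern-Quarry-Easton-Ash-North-Thorn: 34+24+3+8+22+31 = 122
Thorn-Fern-Quarry-Easton-North-Ash-Thorn: 34+24+3+14+22+32 = 129
Thorn-Fern-Quarry-North-Ash-Easton-Thorn: 34+24+17+22+8+28 = 133
Thorn-Fern-Quarry-North-Easton-Ash-Thorn: 34+24+17+14+8+32 = 129
Thorn-Fern-Easton-Ash-Quarry-North-Thorn: 34+21+8+5+17+31 = 116
Thorn-Fern-Easton-Ash-North-Quarry-Thorn: 34+21+8+22+17+27 = 129
… (46 more)
The minimum is 106.
One optimal route: Thorn → Fern → Ash → Quarry → Easton → North → Thorn (or its reverse).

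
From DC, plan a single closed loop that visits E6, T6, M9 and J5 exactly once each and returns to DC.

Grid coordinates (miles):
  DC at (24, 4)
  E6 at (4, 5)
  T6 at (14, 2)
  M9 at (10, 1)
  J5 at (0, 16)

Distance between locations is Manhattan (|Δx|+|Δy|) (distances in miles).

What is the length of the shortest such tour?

DC - E6 - T6 - M9 - J5 - DC: 21+13+5+25+36 = 100
DC - E6 - T6 - J5 - M9 - DC: 21+13+28+25+17 = 104
DC - E6 - M9 - T6 - J5 - DC: 21+10+5+28+36 = 100
DC - E6 - M9 - J5 - T6 - DC: 21+10+25+28+12 = 96
DC - E6 - J5 - T6 - M9 - DC: 21+15+28+5+17 = 86
DC - E6 - J5 - M9 - T6 - DC: 21+15+25+5+12 = 78
DC - T6 - E6 - M9 - J5 - DC: 12+13+10+25+36 = 96
DC - T6 - E6 - J5 - M9 - DC: 12+13+15+25+17 = 82
DC - T6 - M9 - E6 - J5 - DC: 12+5+10+15+36 = 78
DC - T6 - J5 - E6 - M9 - DC: 12+28+15+10+17 = 82
DC - M9 - E6 - T6 - J5 - DC: 17+10+13+28+36 = 104
DC - M9 - T6 - E6 - J5 - DC: 17+5+13+15+36 = 86
The minimum is 78.
One optimal route: DC → E6 → J5 → M9 → T6 → DC (or its reverse).

Minimum total distance: 78 miles.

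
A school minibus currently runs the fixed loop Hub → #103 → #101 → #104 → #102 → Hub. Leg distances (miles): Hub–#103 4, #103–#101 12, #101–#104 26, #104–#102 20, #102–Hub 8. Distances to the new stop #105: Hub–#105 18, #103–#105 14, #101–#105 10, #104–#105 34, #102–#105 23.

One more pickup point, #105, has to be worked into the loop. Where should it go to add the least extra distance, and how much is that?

Insertion cost between consecutive stops i–j is d(i,#105) + d(#105,j) − d(i,j):
  between Hub and #103: 18 + 14 − 4 = 28
  between #103 and #101: 14 + 10 − 12 = 12
  between #101 and #104: 10 + 34 − 26 = 18
  between #104 and #102: 34 + 23 − 20 = 37
  between #102 and Hub: 23 + 18 − 8 = 33
Cheapest insertion is between #103 and #101, adding 12.
New total = 70 + 12 = 82.

+12 miles — insert #105 between #103 and #101.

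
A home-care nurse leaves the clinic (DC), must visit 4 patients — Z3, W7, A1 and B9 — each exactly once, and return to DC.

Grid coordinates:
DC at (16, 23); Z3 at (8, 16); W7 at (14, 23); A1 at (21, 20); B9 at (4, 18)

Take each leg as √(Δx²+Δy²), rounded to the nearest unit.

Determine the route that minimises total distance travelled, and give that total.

With 4 stops there are 4!/2 = 12 distinct round trips (a route and its reverse cost the same).
DC - Z3 - W7 - A1 - B9 - DC: 11+9+8+17+13 = 58
DC - Z3 - W7 - B9 - A1 - DC: 11+9+11+17+6 = 54
DC - Z3 - A1 - W7 - B9 - DC: 11+14+8+11+13 = 57
DC - Z3 - A1 - B9 - W7 - DC: 11+14+17+11+2 = 55
DC - Z3 - B9 - W7 - A1 - DC: 11+4+11+8+6 = 40
DC - Z3 - B9 - A1 - W7 - DC: 11+4+17+8+2 = 42
DC - W7 - Z3 - A1 - B9 - DC: 2+9+14+17+13 = 55
DC - W7 - Z3 - B9 - A1 - DC: 2+9+4+17+6 = 38
DC - W7 - A1 - Z3 - B9 - DC: 2+8+14+4+13 = 41
DC - W7 - B9 - Z3 - A1 - DC: 2+11+4+14+6 = 37
DC - A1 - Z3 - W7 - B9 - DC: 6+14+9+11+13 = 53
DC - A1 - W7 - Z3 - B9 - DC: 6+8+9+4+13 = 40
The minimum is 37.
One optimal route: DC → W7 → B9 → Z3 → A1 → DC (or its reverse).

Shortest round trip = 37.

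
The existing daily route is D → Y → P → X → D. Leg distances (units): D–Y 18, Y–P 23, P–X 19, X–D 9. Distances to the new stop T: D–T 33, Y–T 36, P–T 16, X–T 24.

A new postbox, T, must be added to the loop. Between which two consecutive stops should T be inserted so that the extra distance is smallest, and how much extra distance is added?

Insertion cost between consecutive stops i–j is d(i,T) + d(T,j) − d(i,j):
  between D and Y: 33 + 36 − 18 = 51
  between Y and P: 36 + 16 − 23 = 29
  between P and X: 16 + 24 − 19 = 21
  between X and D: 24 + 33 − 9 = 48
Cheapest insertion is between P and X, adding 21.
New total = 69 + 21 = 90.

Minimum extra distance: 21, inserting T between P and X.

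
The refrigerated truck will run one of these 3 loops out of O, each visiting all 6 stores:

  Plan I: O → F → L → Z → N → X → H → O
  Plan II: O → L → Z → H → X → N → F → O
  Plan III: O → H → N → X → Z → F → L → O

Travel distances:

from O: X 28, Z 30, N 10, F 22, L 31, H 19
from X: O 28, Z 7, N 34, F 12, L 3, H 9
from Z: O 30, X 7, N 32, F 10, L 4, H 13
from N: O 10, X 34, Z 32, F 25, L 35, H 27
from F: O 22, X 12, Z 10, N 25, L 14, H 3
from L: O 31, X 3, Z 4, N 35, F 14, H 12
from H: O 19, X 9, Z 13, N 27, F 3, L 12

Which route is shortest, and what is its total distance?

134 — Plan I is the shortest.

Plan I: 22 + 14 + 4 + 32 + 34 + 9 + 19 = 134
Plan II: 31 + 4 + 13 + 9 + 34 + 25 + 22 = 138
Plan III: 19 + 27 + 34 + 7 + 10 + 14 + 31 = 142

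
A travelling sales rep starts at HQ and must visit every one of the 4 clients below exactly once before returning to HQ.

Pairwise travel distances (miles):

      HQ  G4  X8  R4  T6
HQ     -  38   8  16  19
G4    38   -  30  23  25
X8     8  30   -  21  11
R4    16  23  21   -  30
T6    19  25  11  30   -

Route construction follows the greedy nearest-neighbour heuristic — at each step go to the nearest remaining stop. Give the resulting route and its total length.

HQ → [X8:8 / R4:16 / T6:19 / G4:38] → X8 (8)
X8 → [T6:11 / R4:21 / G4:30] → T6 (11)
T6 → [G4:25 / R4:30] → G4 (25)
G4 → [R4:23] → R4 (23)
Return R4→HQ: 16.
Total = 8 + 11 + 25 + 23 + 16 = 83.

83 miles along HQ → X8 → T6 → G4 → R4 → HQ.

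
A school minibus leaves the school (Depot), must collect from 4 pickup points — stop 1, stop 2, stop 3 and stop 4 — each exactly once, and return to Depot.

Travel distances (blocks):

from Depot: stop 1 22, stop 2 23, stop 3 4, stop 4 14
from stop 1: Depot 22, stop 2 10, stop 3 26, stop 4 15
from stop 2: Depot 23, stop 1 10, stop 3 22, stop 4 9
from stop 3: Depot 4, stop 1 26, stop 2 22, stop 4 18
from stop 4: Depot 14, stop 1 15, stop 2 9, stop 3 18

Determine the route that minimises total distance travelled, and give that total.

63 blocks — the shortest possible round trip.

Depot→stop 1→stop 2→stop 3→stop 4→Depot: 22+10+22+18+14 = 86
Depot→stop 1→stop 2→stop 4→stop 3→Depot: 22+10+9+18+4 = 63
Depot→stop 1→stop 3→stop 2→stop 4→Depot: 22+26+22+9+14 = 93
Depot→stop 1→stop 3→stop 4→stop 2→Depot: 22+26+18+9+23 = 98
Depot→stop 1→stop 4→stop 2→stop 3→Depot: 22+15+9+22+4 = 72
Depot→stop 1→stop 4→stop 3→stop 2→Depot: 22+15+18+22+23 = 100
Depot→stop 2→stop 1→stop 3→stop 4→Depot: 23+10+26+18+14 = 91
Depot→stop 2→stop 1→stop 4→stop 3→Depot: 23+10+15+18+4 = 70
Depot→stop 2→stop 3→stop 1→stop 4→Depot: 23+22+26+15+14 = 100
Depot→stop 2→stop 4→stop 1→stop 3→Depot: 23+9+15+26+4 = 77
Depot→stop 3→stop 1→stop 2→stop 4→Depot: 4+26+10+9+14 = 63
Depot→stop 3→stop 2→stop 1→stop 4→Depot: 4+22+10+15+14 = 65
The minimum is 63.
One optimal route: Depot → stop 1 → stop 2 → stop 4 → stop 3 → Depot (or its reverse).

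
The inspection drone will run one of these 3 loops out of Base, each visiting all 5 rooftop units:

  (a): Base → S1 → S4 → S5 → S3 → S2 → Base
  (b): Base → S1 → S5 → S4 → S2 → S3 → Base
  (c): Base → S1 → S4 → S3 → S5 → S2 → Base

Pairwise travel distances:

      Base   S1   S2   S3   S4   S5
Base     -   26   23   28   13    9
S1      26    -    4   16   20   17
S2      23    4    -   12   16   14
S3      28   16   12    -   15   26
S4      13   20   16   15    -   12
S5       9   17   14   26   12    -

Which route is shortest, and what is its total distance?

Shortest is (b), total 111.

(a): 26 + 20 + 12 + 26 + 12 + 23 = 119
(b): 26 + 17 + 12 + 16 + 12 + 28 = 111
(c): 26 + 20 + 15 + 26 + 14 + 23 = 124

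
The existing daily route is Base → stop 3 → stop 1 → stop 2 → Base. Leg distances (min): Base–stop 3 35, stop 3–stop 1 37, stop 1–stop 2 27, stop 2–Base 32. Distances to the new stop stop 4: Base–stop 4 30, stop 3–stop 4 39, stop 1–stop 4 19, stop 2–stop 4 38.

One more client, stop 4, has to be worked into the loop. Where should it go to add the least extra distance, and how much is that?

Insertion cost between consecutive stops i–j is d(i,stop 4) + d(stop 4,j) − d(i,j):
  between Base and stop 3: 30 + 39 − 35 = 34
  between stop 3 and stop 1: 39 + 19 − 37 = 21
  between stop 1 and stop 2: 19 + 38 − 27 = 30
  between stop 2 and Base: 38 + 30 − 32 = 36
Cheapest insertion is between stop 3 and stop 1, adding 21.
New total = 131 + 21 = 152.

Minimum extra distance: 21 min, inserting stop 4 between stop 3 and stop 1.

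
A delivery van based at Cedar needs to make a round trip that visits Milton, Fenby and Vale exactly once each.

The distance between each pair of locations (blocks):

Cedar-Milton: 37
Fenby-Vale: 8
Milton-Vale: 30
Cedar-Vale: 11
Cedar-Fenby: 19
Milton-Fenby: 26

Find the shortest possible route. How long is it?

Shortest round trip = 82 blocks.

Cedar-Milton-Fenby-Vale-Cedar: 37+26+8+11 = 82
Cedar-Milton-Vale-Fenby-Cedar: 37+30+8+19 = 94
Cedar-Fenby-Milton-Vale-Cedar: 19+26+30+11 = 86
The minimum is 82.
One optimal route: Cedar → Milton → Fenby → Vale → Cedar (or its reverse).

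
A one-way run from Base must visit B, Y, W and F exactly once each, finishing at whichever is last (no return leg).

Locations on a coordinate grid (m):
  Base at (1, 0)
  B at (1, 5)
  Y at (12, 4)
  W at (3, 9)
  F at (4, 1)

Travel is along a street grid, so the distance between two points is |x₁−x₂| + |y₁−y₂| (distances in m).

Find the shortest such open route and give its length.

Shortest open route: 31 m.

There are 4! = 24 possible orderings.
Base - B - Y - W - F: 5+12+14+9 = 40
Base - B - Y - F - W: 5+12+11+9 = 37
Base - B - W - Y - F: 5+6+14+11 = 36
Base - B - W - F - Y: 5+6+9+11 = 31
Base - B - F - Y - W: 5+7+11+14 = 37
Base - B - F - W - Y: 5+7+9+14 = 35
Base - Y - B - W - F: 15+12+6+9 = 42
Base - Y - B - F - W: 15+12+7+9 = 43
Base - Y - W - B - F: 15+14+6+7 = 42
Base - Y - W - F - B: 15+14+9+7 = 45
Base - Y - F - B - W: 15+11+7+6 = 39
Base - Y - F - W - B: 15+11+9+6 = 41
Base - W - B - Y - F: 11+6+12+11 = 40
Base - W - B - F - Y: 11+6+7+11 = 35
… (10 more)
The minimum is 31.
One shortest path: Base → B → W → F → Y.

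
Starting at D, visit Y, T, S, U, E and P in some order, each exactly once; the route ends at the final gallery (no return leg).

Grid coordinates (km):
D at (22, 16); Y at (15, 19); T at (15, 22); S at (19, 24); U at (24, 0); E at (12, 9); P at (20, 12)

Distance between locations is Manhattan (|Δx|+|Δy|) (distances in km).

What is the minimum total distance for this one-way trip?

60 km — the minimum one-way total.

There are 6! = 720 possible orderings.
D → Y → T → S → U → E → P: 10+3+6+29+21+11 = 80
D → Y → T → S → U → P → E: 10+3+6+29+16+11 = 75
D → Y → T → S → E → U → P: 10+3+6+22+21+16 = 78
D → Y → T → S → E → P → U: 10+3+6+22+11+16 = 68
D → Y → T → S → P → U → E: 10+3+6+13+16+21 = 69
D → Y → T → S → P → E → U: 10+3+6+13+11+21 = 64
D → Y → T → U → S → E → P: 10+3+31+29+22+11 = 106
D → Y → T → U → S → P → E: 10+3+31+29+13+11 = 97
… (712 more)
D → S → T → Y → E → P → U: 11+6+3+13+11+16 = 60  ← best
The minimum is 60.
One shortest path: D → S → T → Y → E → P → U.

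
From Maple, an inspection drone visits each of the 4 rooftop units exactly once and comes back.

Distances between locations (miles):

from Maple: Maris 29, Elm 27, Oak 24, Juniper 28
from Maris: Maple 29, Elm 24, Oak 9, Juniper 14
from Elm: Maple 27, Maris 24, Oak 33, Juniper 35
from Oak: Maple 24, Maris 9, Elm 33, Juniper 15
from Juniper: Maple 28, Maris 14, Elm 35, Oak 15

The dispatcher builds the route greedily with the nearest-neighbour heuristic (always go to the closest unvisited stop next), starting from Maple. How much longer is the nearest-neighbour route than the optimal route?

6 miles longer than the optimal tour.

Maple: Oak=24, Elm=27, Juniper=28, Maris=29 ⇒ Oak
Oak: Maris=9, Juniper=15, Elm=33 ⇒ Maris
Maris: Juniper=14, Elm=24 ⇒ Juniper
Juniper: Elm=35 ⇒ Elm
NN route Maple → Oak → Maris → Juniper → Elm → Maple costs 109.
Optimal: Maple → Elm → Maris → Oak → Juniper → Maple costs 103 (by enumerating all 12 distinct tours).
Excess = 109 − 103 = 6.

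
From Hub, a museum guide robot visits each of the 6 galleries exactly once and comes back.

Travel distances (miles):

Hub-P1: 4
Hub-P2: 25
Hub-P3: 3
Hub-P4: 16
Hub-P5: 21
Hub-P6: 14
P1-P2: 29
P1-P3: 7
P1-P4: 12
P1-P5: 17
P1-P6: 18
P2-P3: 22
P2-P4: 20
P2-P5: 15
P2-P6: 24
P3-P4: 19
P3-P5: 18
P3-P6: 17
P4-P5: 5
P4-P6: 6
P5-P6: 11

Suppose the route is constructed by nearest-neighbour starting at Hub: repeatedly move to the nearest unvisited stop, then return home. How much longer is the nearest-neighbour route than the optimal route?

Hub: P3=3, P1=4, P6=14, P4=16, P5=21, P2=25 ⇒ P3
P3: P1=7, P6=17, P5=18, P4=19, P2=22 ⇒ P1
P1: P4=12, P5=17, P6=18, P2=29 ⇒ P4
P4: P5=5, P6=6, P2=20 ⇒ P5
P5: P6=11, P2=15 ⇒ P6
P6: P2=24 ⇒ P2
NN route Hub → P3 → P1 → P4 → P5 → P6 → P2 → Hub costs 87.
Optimal: Hub → P1 → P3 → P2 → P5 → P4 → P6 → Hub costs 73 (by enumerating all 360 distinct tours).
Excess = 87 − 73 = 14.

The nearest-neighbour route is 14 miles longer than optimal.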